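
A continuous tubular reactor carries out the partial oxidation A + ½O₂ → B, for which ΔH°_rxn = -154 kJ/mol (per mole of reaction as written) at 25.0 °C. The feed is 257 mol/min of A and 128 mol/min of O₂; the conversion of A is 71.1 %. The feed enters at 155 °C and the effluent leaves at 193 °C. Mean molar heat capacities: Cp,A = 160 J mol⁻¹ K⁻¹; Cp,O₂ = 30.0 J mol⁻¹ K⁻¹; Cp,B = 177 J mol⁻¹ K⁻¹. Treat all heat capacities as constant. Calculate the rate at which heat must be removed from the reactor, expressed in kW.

Q_out = 440 kW

Extent of reaction ξ = 0.711 × 257 = 182.73 mol/min
Reaction term: ξ·ΔH°_rxn = 182.73 × -154 = -28140 kJ/min
Sensible, feed 155→25 °C: -5844.8 kJ/min
Outlet flows (mol/min): A 74.273, O₂ 36.636, B 182.73
Sensible, products 25→193 °C: 7614.7 kJ/min
Q = ΔH = -26370 kJ/min = -439.5 kW
Heat removed = 439.5 kW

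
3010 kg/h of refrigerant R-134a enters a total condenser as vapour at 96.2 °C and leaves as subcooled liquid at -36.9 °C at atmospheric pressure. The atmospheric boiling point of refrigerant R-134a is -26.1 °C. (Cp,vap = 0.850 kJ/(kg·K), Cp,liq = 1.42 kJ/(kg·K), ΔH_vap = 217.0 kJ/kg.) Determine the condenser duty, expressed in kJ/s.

vapour 96.2→-26.1 °C: -103.96 kJ/kg
condensation at -26.1 °C: -217 kJ/kg
liquid -26.1→-36.9 °C: -15.336 kJ/kg
Δh = -103.96 + -217 + -15.336 = -336.29 kJ/kg
Q = ṁ·Δh = 3010 kg/h × -336.29 kJ/kg = -1.0122e+06 kJ/h
|Q| = 281.18 kW

Q_c = 281 kJ/s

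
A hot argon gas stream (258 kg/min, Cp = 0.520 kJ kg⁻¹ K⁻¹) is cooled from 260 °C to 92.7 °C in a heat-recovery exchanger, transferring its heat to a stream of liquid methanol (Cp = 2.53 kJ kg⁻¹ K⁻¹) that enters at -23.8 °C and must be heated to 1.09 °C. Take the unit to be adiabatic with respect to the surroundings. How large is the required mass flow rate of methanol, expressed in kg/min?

Heat released by hot stream: Q = 258 × 0.520 × (260 − 92.7) = 22445 kJ/min
Energy balance on cold side (adiabatic exchanger): Q = ṁ_c·Cp_c·(T_c,out − T_c,in)
ṁ_c = 22445 / [2.53 × (1.09 − -23.8)] = 356.43 kg/min

ṁ_c = 356 kg/min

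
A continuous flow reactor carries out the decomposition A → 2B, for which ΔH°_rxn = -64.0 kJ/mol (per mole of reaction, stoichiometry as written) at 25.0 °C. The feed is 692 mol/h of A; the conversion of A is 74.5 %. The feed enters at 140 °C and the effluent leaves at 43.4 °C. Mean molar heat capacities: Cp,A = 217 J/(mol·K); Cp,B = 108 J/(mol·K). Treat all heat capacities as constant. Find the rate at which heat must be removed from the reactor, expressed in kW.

Extent of reaction ξ = 0.745 × 692 = 515.54 mol/h
Reaction term: ξ·ΔH°_rxn = 515.54 × -64.0 = -32995 kJ/h
Sensible, feed 140→25 °C: -17269 kJ/h
Outlet flows (mol/h): A 176.46, B 1031.1
Sensible, products 25→43.4 °C: 2753.5 kJ/h
Q = ΔH = -47510 kJ/h = -13.197 kW
Heat removed = 13.197 kW

Q_out = 13.2 kW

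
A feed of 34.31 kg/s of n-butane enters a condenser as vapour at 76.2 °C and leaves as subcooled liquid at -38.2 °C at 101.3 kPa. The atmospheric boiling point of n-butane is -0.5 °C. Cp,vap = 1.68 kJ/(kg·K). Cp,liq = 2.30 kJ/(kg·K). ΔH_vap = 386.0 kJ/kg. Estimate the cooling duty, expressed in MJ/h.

vapour 76.2→-0.5 °C: -128.86 kJ/kg
condensation at -0.5 °C: -386 kJ/kg
liquid -0.5→-38.2 °C: -86.71 kJ/kg
Δh = -128.86 + -386 + -86.71 = -601.57 kJ/kg
Q = ṁ·Δh = 34.31 kg/s × -601.57 kJ/kg = -20640 kJ/s
|Q| = 20640 kW = 74303 MJ/h

Q_c = 74300 MJ/h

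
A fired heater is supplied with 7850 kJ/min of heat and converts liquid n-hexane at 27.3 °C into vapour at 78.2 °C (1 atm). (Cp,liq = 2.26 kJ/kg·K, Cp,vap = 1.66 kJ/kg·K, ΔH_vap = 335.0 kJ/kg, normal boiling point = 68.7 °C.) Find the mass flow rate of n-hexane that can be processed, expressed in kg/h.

ṁ = 1060 kg/h

Δh = 2.26×(68.7−27.3) + 335.0 + 1.66×(78.2−68.7) = 444.33 kJ/kg
Q = 7850 kJ/min = 130.83 kJ/s = 471000 kJ/h
ṁ = Q/Δh = 471000 / 444.33 = 1060 kg/h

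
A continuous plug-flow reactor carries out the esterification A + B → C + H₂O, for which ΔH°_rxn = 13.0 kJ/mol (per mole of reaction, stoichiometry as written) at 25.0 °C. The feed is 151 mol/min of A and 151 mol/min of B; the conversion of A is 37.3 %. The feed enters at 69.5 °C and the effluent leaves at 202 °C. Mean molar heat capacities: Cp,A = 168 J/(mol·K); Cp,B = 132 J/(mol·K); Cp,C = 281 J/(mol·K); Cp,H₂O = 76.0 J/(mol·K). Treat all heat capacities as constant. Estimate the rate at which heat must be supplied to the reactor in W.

Q_in = 122000 W

Extent of reaction ξ = 0.373 × 151 = 56.323 mol/min
Reaction term: ξ·ΔH°_rxn = 56.323 × 13.0 = 732.2 kJ/min
Sensible, feed 69.5→25 °C: -2015.8 kJ/min
Outlet flows (mol/min): A 94.677, B 94.677, C 56.323, H₂O 56.323
Sensible, products 25→202 °C: 8586.3 kJ/min
Q = ΔH = 7302.7 kJ/min = 121.71 kW
Heat supplied = 121710 W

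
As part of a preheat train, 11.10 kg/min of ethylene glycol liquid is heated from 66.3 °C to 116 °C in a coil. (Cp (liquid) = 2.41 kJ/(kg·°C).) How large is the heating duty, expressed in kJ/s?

Q = 22.2 kJ/s

Q = ṁ·Cp·ΔT = 11.10 × 2.41 × (116 − 66.3) = 1329.5 kJ/min
Converting: 1329.5 / 60 s = 22.159 kW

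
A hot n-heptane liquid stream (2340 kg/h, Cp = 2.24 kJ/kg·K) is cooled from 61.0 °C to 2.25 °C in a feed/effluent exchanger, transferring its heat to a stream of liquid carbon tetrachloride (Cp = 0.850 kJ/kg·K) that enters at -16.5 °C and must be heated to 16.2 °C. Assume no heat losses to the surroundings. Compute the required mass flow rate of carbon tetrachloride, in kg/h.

Heat released by hot stream: Q = 2340 × 2.24 × (61.0 − 2.25) = 307940 kJ/h
Energy balance on cold side (adiabatic exchanger): Q = ṁ_c·Cp_c·(T_c,out − T_c,in)
ṁ_c = 307940 / [0.850 × (16.2 − -16.5)] = 11079 kg/h

ṁ_c = 11100 kg/h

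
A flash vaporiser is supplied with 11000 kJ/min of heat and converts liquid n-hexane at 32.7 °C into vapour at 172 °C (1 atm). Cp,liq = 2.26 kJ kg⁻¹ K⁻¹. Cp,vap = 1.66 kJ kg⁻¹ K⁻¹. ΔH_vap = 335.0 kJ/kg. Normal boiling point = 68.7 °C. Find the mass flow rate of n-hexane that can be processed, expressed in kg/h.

ṁ = 1120 kg/h

Δh = 2.26×(68.7−32.7) + 335.0 + 1.66×(172−68.7) = 587.84 kJ/kg
Q = 11000 kJ/min = 183.33 kJ/s = 660000 kJ/h
ṁ = Q/Δh = 660000 / 587.84 = 1122.8 kg/h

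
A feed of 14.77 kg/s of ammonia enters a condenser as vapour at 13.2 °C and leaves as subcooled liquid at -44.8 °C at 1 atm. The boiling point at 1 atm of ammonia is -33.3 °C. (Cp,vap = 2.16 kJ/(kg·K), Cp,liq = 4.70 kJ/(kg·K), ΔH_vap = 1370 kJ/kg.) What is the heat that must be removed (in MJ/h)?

Q_c = 81100 MJ/h

vapour 13.2→-33.3 °C: -100.44 kJ/kg
condensation at -33.3 °C: -1370 kJ/kg
liquid -33.3→-44.8 °C: -54.05 kJ/kg
Δh = -100.44 + -1370 + -54.05 = -1524.5 kJ/kg
Q = ṁ·Δh = 14.77 kg/s × -1524.5 kJ/kg = -22517 kJ/s
|Q| = 22517 kW = 81060 MJ/h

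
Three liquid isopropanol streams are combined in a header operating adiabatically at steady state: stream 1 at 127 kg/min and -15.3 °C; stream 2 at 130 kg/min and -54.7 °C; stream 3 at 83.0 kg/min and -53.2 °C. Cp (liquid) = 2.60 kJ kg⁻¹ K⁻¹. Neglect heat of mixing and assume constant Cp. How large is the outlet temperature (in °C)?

Energy balance with Q = 0: Σ ṁᵢCp,ᵢ(T_out − Tᵢ) = 0
T_out = Σ ṁᵢCp,ᵢTᵢ / Σ ṁᵢCp,ᵢ
      = -35021 / 884 = -39.617 °C

T_out = -39.6 °C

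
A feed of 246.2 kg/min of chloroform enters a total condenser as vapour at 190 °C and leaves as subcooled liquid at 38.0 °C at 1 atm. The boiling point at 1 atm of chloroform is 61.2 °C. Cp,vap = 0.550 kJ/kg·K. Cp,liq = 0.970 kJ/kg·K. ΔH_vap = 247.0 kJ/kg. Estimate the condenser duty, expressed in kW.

Q_c = 1400 kW

vapour 190→61.2 °C: -70.84 kJ/kg
condensation at 61.2 °C: -247 kJ/kg
liquid 61.2→38.0 °C: -22.504 kJ/kg
Δh = -70.84 + -247 + -22.504 = -340.34 kJ/kg
Q = ṁ·Δh = 246.2 kg/min × -340.34 kJ/kg = -83793 kJ/min
|Q| = 1396.5 kW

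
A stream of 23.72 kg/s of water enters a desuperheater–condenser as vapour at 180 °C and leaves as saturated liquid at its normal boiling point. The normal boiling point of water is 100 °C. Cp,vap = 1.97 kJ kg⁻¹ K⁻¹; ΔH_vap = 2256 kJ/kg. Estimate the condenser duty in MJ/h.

vapour 180→100 °C: -157.6 kJ/kg
condensation at 100 °C: -2256 kJ/kg
Δh = -157.6 + -2256 = -2413.6 kJ/kg
Q = ṁ·Δh = 23.72 kg/s × -2413.6 kJ/kg = -57251 kJ/s
|Q| = 57251 kW = 206100 MJ/h

Q_c = 206000 MJ/h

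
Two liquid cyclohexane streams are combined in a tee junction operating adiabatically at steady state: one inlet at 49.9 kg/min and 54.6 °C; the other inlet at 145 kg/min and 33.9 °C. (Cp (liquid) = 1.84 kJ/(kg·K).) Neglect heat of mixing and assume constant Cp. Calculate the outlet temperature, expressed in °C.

No heat crosses the boundary, so H_out = H_in.
T_out = Σ ṁᵢCp,ᵢTᵢ / Σ ṁᵢCp,ᵢ
      = 14058 / 358.62 = 39.2 °C

T_out = 39.2 °C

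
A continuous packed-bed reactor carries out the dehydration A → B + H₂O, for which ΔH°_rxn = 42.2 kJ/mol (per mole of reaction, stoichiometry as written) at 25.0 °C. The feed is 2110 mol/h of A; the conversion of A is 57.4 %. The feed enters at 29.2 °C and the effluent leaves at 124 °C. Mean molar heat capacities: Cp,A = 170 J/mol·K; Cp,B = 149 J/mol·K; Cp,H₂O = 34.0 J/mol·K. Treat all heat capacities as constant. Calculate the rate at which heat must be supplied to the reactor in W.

Q_in = 24100 W

Extent of reaction ξ = 0.574 × 2110 = 1211.1 mol/h
Reaction term: ξ·ΔH°_rxn = 1211.1 × 42.2 = 51110 kJ/h
Sensible, feed 29.2→25 °C: -1506.5 kJ/h
Outlet flows (mol/h): A 898.86, B 1211.1, H₂O 1211.1
Sensible, products 25→124 °C: 37070 kJ/h
Q = ΔH = 86674 kJ/h = 24.076 kW
Heat supplied = 24076 W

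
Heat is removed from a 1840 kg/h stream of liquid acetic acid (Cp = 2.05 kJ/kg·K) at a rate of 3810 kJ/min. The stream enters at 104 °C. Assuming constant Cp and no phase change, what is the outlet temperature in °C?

T_out = 43.4 °C

Q = 3810 kJ/min = 228600 kJ/h
ΔT = Q/(ṁ·Cp) = 228600/(1840×2.05) = 60.604 K
T_out = 104 − 60.604 = 43.396 °C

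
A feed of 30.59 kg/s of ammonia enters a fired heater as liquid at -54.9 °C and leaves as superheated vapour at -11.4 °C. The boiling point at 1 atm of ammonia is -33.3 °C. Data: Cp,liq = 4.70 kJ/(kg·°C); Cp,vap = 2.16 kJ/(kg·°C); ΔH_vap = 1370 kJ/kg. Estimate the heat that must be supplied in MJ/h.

Q = 167000 MJ/h

liquid -54.9→-33.3 °C: 101.52 kJ/kg
vaporisation at -33.3 °C: 1370 kJ/kg
vapour -33.3→-11.4 °C: 47.304 kJ/kg
Δh = 101.52 + 1370 + 47.304 = 1518.8 kJ/kg
Q = ṁ·Δh = 30.59 kg/s × 1518.8 kJ/kg = 46461 kJ/s
|Q| = 46461 kW = 167260 MJ/h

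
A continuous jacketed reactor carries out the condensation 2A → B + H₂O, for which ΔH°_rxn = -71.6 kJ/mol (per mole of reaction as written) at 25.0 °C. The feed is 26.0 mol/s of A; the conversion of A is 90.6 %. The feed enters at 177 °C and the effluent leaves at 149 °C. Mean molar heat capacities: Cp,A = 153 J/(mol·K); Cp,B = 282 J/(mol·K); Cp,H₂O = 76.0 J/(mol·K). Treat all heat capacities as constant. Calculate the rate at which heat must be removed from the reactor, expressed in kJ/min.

Extent of reaction ξ = 0.906 × 26.0 / 2 = 11.778 mol/s
Reaction term: ξ·ΔH°_rxn = 11.778 × -71.6 = -843.3 kJ/s
Sensible, feed 177→25 °C: -604.66 kJ/s
Outlet flows (mol/s): A 2.444, B 11.778, H₂O 11.778
Sensible, products 25→149 °C: 569.22 kJ/s
Q = ΔH = -878.74 kJ/s = -878.74 kW
Heat removed = 52725 kJ/min

Q_out = 52700 kJ/min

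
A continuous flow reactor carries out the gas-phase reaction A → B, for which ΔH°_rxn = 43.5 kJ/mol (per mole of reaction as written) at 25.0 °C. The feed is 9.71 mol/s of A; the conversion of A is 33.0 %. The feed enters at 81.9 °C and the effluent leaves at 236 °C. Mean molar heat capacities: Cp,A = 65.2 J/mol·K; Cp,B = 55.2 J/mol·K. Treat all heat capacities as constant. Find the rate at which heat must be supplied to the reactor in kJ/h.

Q_in = 829000 kJ/h

Extent of reaction ξ = 0.330 × 9.71 = 3.2043 mol/s
Reaction term: ξ·ΔH°_rxn = 3.2043 × 43.5 = 139.39 kJ/s
Sensible, feed 81.9→25 °C: -36.023 kJ/s
Outlet flows (mol/s): A 6.5057, B 3.2043
Sensible, products 25→236 °C: 126.82 kJ/s
Q = ΔH = 230.19 kJ/s = 230.19 kW
Heat supplied = 828670 kJ/h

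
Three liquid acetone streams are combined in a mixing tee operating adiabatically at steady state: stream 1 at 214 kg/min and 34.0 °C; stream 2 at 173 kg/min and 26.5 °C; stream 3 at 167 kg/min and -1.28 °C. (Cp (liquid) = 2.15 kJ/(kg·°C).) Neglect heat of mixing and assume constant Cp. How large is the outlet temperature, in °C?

T_out = 21.0 °C

Adiabatic, steady state ⇒ Σ ṁᵢCp,ᵢ(T_out − Tᵢ) = 0
T_out = Σ ṁᵢCp,ᵢTᵢ / Σ ṁᵢCp,ᵢ
      = 25040 / 1191.1 = 21.023 °C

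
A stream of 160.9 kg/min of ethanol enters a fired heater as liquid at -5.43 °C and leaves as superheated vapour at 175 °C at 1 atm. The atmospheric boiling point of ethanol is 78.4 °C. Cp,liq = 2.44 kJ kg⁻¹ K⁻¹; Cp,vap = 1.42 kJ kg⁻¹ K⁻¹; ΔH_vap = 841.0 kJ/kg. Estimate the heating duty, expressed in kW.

liquid -5.43→78.4 °C: 204.55 kJ/kg
vaporisation at 78.4 °C: 841 kJ/kg
vapour 78.4→175 °C: 137.17 kJ/kg
Δh = 204.55 + 841 + 137.17 = 1182.7 kJ/kg
Q = ṁ·Δh = 160.9 kg/min × 1182.7 kJ/kg = 190300 kJ/min
|Q| = 3171.7 kW

Q = 3170 kW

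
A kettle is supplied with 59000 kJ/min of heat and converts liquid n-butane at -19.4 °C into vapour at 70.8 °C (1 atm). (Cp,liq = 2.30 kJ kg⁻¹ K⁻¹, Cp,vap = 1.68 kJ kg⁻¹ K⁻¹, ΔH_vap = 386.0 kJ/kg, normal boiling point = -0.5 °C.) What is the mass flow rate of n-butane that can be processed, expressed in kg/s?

Δh = 2.30×(-0.5−-19.4) + 386.0 + 1.68×(70.8−-0.5) = 549.25 kJ/kg
Q = 59000 kJ/min = 983.33 kJ/s = 983.33 kJ/s
ṁ = Q/Δh = 983.33 / 549.25 = 1.7903 kg/s

ṁ = 1.79 kg/s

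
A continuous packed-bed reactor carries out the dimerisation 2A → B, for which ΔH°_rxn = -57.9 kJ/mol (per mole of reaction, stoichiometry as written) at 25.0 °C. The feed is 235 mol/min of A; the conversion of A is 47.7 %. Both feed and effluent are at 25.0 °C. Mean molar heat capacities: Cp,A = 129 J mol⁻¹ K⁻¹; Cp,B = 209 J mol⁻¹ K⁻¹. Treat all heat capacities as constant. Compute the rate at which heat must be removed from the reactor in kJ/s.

Q_out = 54.1 kJ/s

Extent of reaction ξ = 0.477 × 235 / 2 = 56.047 mol/min
Reaction term: ξ·ΔH°_rxn = 56.047 × -57.9 = -3245.2 kJ/min
Q = ΔH = -3245.2 kJ/min = -54.086 kW
Heat removed = 54.086 kJ/s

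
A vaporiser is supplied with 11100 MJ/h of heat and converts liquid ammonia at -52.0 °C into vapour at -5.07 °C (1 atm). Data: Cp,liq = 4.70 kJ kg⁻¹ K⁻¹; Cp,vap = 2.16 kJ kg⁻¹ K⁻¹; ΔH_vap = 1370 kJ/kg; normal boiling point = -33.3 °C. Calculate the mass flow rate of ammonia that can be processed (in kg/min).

ṁ = 122 kg/min

Δh = 4.70×(-33.3−-52.0) + 1370 + 2.16×(-5.07−-33.3) = 1518.9 kJ/kg
Q = 11100 MJ/h = 3083.3 kJ/s = 185000 kJ/min
ṁ = Q/Δh = 185000 / 1518.9 = 121.8 kg/min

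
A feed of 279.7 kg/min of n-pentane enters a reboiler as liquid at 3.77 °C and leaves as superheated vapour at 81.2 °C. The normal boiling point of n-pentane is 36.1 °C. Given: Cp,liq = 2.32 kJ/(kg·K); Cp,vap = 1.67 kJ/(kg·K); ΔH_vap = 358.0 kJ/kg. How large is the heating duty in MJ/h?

liquid 3.77→36.1 °C: 75.006 kJ/kg
vaporisation at 36.1 °C: 358 kJ/kg
vapour 36.1→81.2 °C: 75.317 kJ/kg
Δh = 75.006 + 358 + 75.317 = 508.32 kJ/kg
Q = ṁ·Δh = 279.7 kg/min × 508.32 kJ/kg = 142180 kJ/min
|Q| = 2369.6 kW = 8530.7 MJ/h

Q = 8530 MJ/h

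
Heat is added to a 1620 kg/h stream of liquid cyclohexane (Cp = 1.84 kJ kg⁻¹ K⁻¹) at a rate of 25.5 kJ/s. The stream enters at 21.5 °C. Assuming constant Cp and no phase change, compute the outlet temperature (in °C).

T_out = 52.3 °C

Q = 25.5 kJ/s = 91800 kJ/h
ΔT = Q/(ṁ·Cp) = 91800/(1620×1.84) = 30.797 K
T_out = 21.5 + 30.797 = 52.297 °C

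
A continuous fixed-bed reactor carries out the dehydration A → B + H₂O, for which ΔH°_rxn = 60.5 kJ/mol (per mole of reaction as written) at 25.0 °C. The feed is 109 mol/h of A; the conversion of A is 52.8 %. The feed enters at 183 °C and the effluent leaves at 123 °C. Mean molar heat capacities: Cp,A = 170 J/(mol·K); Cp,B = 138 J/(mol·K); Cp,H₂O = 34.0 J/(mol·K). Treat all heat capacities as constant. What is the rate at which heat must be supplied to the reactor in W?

Q_in = 661 W

Extent of reaction ξ = 0.528 × 109 = 57.552 mol/h
Reaction term: ξ·ΔH°_rxn = 57.552 × 60.5 = 3481.9 kJ/h
Sensible, feed 183→25 °C: -2927.7 kJ/h
Outlet flows (mol/h): A 51.448, B 57.552, H₂O 57.552
Sensible, products 25→123 °C: 1827.2 kJ/h
Q = ΔH = 2381.4 kJ/h = 0.66149 kW
Heat supplied = 661.49 W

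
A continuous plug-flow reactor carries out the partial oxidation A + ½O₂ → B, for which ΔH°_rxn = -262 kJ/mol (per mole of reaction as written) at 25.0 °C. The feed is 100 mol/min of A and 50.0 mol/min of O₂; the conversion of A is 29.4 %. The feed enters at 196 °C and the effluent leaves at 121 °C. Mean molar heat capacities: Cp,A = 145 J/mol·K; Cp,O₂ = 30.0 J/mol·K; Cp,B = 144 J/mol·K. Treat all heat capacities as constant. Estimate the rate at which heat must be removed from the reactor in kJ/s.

Extent of reaction ξ = 0.294 × 100 = 29.4 mol/min
Reaction term: ξ·ΔH°_rxn = 29.4 × -262 = -7702.8 kJ/min
Sensible, feed 196→25 °C: -2736 kJ/min
Outlet flows (mol/min): A 70.6, O₂ 35.3, B 29.4
Sensible, products 25→121 °C: 1490.8 kJ/min
Q = ΔH = -8948 kJ/min = -149.13 kW
Heat removed = 149.13 kJ/s

Q_out = 149 kJ/s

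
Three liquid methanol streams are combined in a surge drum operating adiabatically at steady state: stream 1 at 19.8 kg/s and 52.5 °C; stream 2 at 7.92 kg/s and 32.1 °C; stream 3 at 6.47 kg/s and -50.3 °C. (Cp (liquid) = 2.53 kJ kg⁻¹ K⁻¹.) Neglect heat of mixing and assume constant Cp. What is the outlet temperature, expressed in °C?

T_out = 28.3 °C

No heat crosses the boundary, so H_out = H_in.
Σ ṁᵢCp,ᵢTᵢ = 19.8×2.53×52.5 + 7.92×2.53×32.1 + 6.47×2.53×-50.3 = 2449.8
Σ ṁᵢCp,ᵢ = 19.8×2.53 + 7.92×2.53 + 6.47×2.53 = 86.501
T_out = 2449.8 / 86.501 = 28.321 °C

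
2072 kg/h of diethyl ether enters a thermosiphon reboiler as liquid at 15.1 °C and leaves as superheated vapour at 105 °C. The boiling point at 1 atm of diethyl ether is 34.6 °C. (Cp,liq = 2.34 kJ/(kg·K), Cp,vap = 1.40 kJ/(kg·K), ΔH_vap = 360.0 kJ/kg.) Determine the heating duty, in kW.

liquid 15.1→34.6 °C: 45.63 kJ/kg
vaporisation at 34.6 °C: 360 kJ/kg
vapour 34.6→105 °C: 98.56 kJ/kg
Δh = 45.63 + 360 + 98.56 = 504.19 kJ/kg
Q = ṁ·Δh = 2072 kg/h × 504.19 kJ/kg = 1.0447e+06 kJ/h
|Q| = 290.19 kW

Q = 290 kW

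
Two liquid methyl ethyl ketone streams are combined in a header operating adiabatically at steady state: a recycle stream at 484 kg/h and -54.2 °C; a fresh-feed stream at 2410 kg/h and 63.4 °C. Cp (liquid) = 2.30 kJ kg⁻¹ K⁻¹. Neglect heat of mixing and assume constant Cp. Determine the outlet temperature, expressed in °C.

Adiabatic, steady state ⇒ Σ ṁᵢCp,ᵢ(T_out − Tᵢ) = 0
Σ ṁᵢCp,ᵢTᵢ = 484×2.30×-54.2 + 2410×2.30×63.4 = 291090
Σ ṁᵢCp,ᵢ = 484×2.30 + 2410×2.30 = 6656.2
T_out = 291090 / 6656.2 = 43.732 °C

T_out = 43.7 °C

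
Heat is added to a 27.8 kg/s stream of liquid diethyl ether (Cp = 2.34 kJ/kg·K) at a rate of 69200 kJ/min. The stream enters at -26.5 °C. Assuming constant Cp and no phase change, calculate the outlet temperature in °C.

Q = 69200 kJ/min = 1153.3 kJ/s
ΔT = Q/(ṁ·Cp) = 1153.3/(27.8×2.34) = 17.729 K
T_out = -26.5 + 17.729 = -8.7706 °C

T_out = -8.77 °C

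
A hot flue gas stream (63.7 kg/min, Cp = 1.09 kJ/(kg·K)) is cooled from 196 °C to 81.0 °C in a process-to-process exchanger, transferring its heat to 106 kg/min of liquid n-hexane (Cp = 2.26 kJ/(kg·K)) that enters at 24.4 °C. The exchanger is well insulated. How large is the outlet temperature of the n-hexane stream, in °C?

Heat released by hot stream: Q = 63.7 × 1.09 × (196 − 81.0) = 7984.8 kJ/min
Energy balance on cold side (adiabatic exchanger): Q = ṁ_c·Cp_c·(T_c,out − T_c,in)
T_c,out = 24.4 + 7984.8/(106 × 2.26) = 57.731 °C

T_c,out = 57.7 °C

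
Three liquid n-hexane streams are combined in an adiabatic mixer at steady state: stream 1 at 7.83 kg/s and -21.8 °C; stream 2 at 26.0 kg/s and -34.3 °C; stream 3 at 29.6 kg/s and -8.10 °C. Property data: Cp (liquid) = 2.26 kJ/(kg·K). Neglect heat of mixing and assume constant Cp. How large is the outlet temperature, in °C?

T_out = -20.5 °C

Adiabatic, steady state ⇒ Σ ṁᵢCp,ᵢ(T_out − Tᵢ) = 0
Σ ṁᵢCp,ᵢTᵢ = 7.83×2.26×-21.8 + 26.0×2.26×-34.3 + 29.6×2.26×-8.10 = -2943.1
Σ ṁᵢCp,ᵢ = 7.83×2.26 + 26.0×2.26 + 29.6×2.26 = 143.35
T_out = -2943.1 / 143.35 = -20.531 °C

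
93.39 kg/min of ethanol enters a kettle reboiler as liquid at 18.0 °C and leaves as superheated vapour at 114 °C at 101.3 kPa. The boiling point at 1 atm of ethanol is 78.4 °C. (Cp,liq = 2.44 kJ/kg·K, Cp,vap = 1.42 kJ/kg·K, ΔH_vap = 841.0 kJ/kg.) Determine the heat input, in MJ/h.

Q = 5820 MJ/h

liquid 18.0→78.4 °C: 147.38 kJ/kg
vaporisation at 78.4 °C: 841 kJ/kg
vapour 78.4→114 °C: 50.552 kJ/kg
Δh = 147.38 + 841 + 50.552 = 1038.9 kJ/kg
Q = ṁ·Δh = 93.39 kg/min × 1038.9 kJ/kg = 97025 kJ/min
|Q| = 1617.1 kW = 5821.5 MJ/h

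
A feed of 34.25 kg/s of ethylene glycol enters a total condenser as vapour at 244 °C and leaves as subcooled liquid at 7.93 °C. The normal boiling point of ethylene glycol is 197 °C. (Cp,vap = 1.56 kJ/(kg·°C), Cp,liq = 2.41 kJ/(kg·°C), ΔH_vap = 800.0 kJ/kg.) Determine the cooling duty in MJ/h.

vapour 244→197 °C: -73.32 kJ/kg
condensation at 197 °C: -800 kJ/kg
liquid 197→7.93 °C: -455.66 kJ/kg
Δh = -73.32 + -800 + -455.66 = -1329 kJ/kg
Q = ṁ·Δh = 34.25 kg/s × -1329 kJ/kg = -45518 kJ/s
|Q| = 45518 kW = 163860 MJ/h

Q_c = 164000 MJ/h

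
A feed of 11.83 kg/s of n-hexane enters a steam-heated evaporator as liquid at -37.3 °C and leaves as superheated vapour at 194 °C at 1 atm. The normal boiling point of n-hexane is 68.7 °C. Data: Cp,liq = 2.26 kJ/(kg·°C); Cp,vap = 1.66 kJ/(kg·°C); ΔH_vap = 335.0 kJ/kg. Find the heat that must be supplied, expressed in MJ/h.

Q = 33300 MJ/h

liquid -37.3→68.7 °C: 239.56 kJ/kg
vaporisation at 68.7 °C: 335 kJ/kg
vapour 68.7→194 °C: 208 kJ/kg
Δh = 239.56 + 335 + 208 = 782.56 kJ/kg
Q = ṁ·Δh = 11.83 kg/s × 782.56 kJ/kg = 9257.7 kJ/s
|Q| = 9257.7 kW = 33328 MJ/h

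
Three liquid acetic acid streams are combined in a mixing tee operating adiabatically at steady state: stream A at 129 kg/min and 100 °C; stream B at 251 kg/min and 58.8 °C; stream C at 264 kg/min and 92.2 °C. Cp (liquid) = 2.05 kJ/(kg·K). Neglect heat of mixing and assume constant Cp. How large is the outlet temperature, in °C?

No heat crosses the boundary, so H_out = H_in.
T_out = Σ ṁᵢCp,ᵢTᵢ / Σ ṁᵢCp,ᵢ
      = 106600 / 1320.2 = 80.745 °C

T_out = 80.7 °C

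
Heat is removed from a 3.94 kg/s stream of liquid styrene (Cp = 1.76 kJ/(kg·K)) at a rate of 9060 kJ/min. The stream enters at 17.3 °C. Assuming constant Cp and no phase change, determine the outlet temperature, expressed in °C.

Q = 9060 kJ/min = 151 kJ/s
ΔT = Q/(ṁ·Cp) = 151/(3.94×1.76) = 21.775 K
T_out = 17.3 − 21.775 = -4.4755 °C

T_out = -4.48 °C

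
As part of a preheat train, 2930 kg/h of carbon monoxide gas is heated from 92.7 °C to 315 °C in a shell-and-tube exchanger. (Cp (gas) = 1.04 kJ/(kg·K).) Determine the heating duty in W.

Q = ṁ·Cp·ΔT = 2930 × 1.04 × (315 − 92.7) = 677390 kJ/h
Converting: 677390 / 3600 s = 188.16 kW
Heating duty = 188160 W

Q = 188000 W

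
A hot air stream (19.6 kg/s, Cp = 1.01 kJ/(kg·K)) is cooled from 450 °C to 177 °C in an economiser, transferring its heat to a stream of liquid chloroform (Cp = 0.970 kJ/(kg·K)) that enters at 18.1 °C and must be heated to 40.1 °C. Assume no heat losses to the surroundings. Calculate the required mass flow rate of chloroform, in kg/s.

Heat released by hot stream: Q = 19.6 × 1.01 × (450 − 177) = 5404.3 kJ/s
Energy balance on cold side (adiabatic exchanger): Q = ṁ_c·Cp_c·(T_c,out − T_c,in)
ṁ_c = 5404.3 / [0.970 × (40.1 − 18.1)] = 253.25 kg/s

ṁ_c = 253 kg/s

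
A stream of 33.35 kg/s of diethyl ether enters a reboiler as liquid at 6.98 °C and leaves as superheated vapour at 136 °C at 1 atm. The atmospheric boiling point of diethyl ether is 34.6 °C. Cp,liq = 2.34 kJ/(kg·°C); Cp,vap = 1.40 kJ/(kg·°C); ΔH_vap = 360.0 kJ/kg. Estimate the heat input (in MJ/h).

liquid 6.98→34.6 °C: 64.631 kJ/kg
vaporisation at 34.6 °C: 360 kJ/kg
vapour 34.6→136 °C: 141.96 kJ/kg
Δh = 64.631 + 360 + 141.96 = 566.59 kJ/kg
Q = ṁ·Δh = 33.35 kg/s × 566.59 kJ/kg = 18896 kJ/s
|Q| = 18896 kW = 68025 MJ/h

Q = 68000 MJ/h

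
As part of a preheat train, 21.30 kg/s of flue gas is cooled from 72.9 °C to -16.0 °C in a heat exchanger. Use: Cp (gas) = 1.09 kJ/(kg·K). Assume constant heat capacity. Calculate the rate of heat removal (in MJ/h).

Q_c = 7430 MJ/h

Q = ṁ·Cp·ΔT = 21.30 × 1.09 × (-16.0 − 72.9) = -2064 kJ/s
Cooling duty = 7430.4 MJ/h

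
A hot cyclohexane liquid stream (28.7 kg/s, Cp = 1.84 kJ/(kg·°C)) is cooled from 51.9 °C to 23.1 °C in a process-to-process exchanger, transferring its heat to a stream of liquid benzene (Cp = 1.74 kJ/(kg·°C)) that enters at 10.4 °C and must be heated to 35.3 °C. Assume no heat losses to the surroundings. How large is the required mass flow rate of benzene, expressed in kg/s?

Heat released by hot stream: Q = 28.7 × 1.84 × (51.9 − 23.1) = 1520.9 kJ/s
Energy balance on cold side (adiabatic exchanger): Q = ṁ_c·Cp_c·(T_c,out − T_c,in)
ṁ_c = 1520.9 / [1.74 × (35.3 − 10.4)] = 35.103 kg/s

ṁ_c = 35.1 kg/s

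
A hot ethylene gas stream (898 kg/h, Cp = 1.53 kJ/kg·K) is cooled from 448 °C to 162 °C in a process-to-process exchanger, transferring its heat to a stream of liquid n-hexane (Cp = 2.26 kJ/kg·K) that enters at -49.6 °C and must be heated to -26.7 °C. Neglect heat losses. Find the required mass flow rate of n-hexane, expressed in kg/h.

Heat released by hot stream: Q = 898 × 1.53 × (448 − 162) = 392950 kJ/h
Energy balance on cold side (adiabatic exchanger): Q = ṁ_c·Cp_c·(T_c,out − T_c,in)
ṁ_c = 392950 / [2.26 × (-26.7 − -49.6)] = 7592.6 kg/h

ṁ_c = 7590 kg/h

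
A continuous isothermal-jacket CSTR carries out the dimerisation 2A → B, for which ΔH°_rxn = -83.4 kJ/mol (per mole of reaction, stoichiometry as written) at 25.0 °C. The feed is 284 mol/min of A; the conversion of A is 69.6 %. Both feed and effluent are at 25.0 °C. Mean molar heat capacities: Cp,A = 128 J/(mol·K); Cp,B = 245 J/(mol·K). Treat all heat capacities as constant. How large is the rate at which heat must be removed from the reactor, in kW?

Extent of reaction ξ = 0.696 × 284 / 2 = 98.832 mol/min
Reaction term: ξ·ΔH°_rxn = 98.832 × -83.4 = -8242.6 kJ/min
Q = ΔH = -8242.6 kJ/min = -137.38 kW
Heat removed = 137.38 kW

Q_out = 137 kW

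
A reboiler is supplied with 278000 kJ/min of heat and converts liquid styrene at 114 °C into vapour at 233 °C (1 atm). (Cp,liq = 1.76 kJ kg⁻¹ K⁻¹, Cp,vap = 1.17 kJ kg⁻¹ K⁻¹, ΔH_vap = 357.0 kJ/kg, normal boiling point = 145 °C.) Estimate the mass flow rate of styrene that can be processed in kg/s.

ṁ = 9.01 kg/s

Δh = 1.76×(145−114) + 357.0 + 1.17×(233−145) = 514.52 kJ/kg
Q = 278000 kJ/min = 4633.3 kJ/s = 4633.3 kJ/s
ṁ = Q/Δh = 4633.3 / 514.52 = 9.0052 kg/s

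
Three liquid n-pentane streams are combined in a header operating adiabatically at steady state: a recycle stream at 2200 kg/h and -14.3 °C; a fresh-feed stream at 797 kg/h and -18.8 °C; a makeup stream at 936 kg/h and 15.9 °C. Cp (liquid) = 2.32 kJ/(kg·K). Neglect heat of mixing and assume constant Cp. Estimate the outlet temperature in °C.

No heat crosses the boundary, so H_out = H_in.
Σ ṁᵢCp,ᵢTᵢ = 2200×2.32×-14.3 + 797×2.32×-18.8 + 936×2.32×15.9 = -73222
Σ ṁᵢCp,ᵢ = 2200×2.32 + 797×2.32 + 936×2.32 = 9124.6
T_out = -73222 / 9124.6 = -8.0247 °C

T_out = -8.02 °C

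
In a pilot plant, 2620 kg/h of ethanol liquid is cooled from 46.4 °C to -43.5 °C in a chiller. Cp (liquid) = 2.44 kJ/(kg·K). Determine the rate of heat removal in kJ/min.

Q = ṁ·Cp·ΔT = 2620 × 2.44 × (-43.5 − 46.4) = -574710 kJ/h
Converting: 574710 / 3600 s = 159.64 kW
Cooling duty = 9578.5 kJ/min

Q_c = 9580 kJ/min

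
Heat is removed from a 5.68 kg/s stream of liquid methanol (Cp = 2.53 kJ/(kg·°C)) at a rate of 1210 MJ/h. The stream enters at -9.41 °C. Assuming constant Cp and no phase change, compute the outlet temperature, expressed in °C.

Q = 1210 MJ/h = 336.11 kJ/s
ΔT = Q/(ṁ·Cp) = 336.11/(5.68×2.53) = 23.389 K
T_out = -9.41 − 23.389 = -32.799 °C

T_out = -32.8 °C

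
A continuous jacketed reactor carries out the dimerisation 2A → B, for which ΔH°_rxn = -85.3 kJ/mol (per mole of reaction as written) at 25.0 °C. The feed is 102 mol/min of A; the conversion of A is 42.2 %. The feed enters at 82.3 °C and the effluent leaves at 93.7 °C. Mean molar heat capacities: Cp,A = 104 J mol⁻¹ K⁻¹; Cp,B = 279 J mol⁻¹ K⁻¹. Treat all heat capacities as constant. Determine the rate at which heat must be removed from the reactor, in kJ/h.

Extent of reaction ξ = 0.422 × 102 / 2 = 21.522 mol/min
Reaction term: ξ·ΔH°_rxn = 21.522 × -85.3 = -1835.8 kJ/min
Sensible, feed 82.3→25 °C: -607.84 kJ/min
Outlet flows (mol/min): A 58.956, B 21.522
Sensible, products 25→93.7 °C: 833.75 kJ/min
Q = ΔH = -1609.9 kJ/min = -26.832 kW
Heat removed = 96595 kJ/h

Q_out = 96600 kJ/h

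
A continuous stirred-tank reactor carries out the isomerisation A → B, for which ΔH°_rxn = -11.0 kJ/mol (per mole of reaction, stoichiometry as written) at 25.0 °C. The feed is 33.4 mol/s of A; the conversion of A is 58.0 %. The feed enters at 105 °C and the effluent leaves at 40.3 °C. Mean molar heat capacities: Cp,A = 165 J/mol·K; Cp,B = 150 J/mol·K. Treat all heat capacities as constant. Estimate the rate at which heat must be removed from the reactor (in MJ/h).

Extent of reaction ξ = 0.580 × 33.4 = 19.372 mol/s
Reaction term: ξ·ΔH°_rxn = 19.372 × -11.0 = -213.09 kJ/s
Sensible, feed 105→25 °C: -440.88 kJ/s
Outlet flows (mol/s): A 14.028, B 19.372
Sensible, products 25→40.3 °C: 79.872 kJ/s
Q = ΔH = -574.1 kJ/s = -574.1 kW
Heat removed = 2066.8 MJ/h

Q_out = 2070 MJ/h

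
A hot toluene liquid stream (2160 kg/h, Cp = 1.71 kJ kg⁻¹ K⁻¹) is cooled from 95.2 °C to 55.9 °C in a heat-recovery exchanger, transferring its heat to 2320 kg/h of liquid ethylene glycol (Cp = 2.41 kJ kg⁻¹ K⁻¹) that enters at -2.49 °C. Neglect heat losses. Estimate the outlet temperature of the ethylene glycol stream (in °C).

T_c,out = 23.5 °C

Heat released by hot stream: Q = 2160 × 1.71 × (95.2 − 55.9) = 145160 kJ/h
Energy balance on cold side (adiabatic exchanger): Q = ṁ_c·Cp_c·(T_c,out − T_c,in)
T_c,out = -2.49 + 145160/(2320 × 2.41) = 23.472 °C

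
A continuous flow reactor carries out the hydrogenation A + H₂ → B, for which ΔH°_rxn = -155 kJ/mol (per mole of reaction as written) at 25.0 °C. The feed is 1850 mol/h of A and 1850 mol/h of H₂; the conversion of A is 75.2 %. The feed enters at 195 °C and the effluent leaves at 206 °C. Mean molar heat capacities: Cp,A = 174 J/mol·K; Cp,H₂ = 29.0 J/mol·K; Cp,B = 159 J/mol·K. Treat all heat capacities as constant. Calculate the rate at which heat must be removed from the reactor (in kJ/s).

Q_out = 61.8 kJ/s

Extent of reaction ξ = 0.752 × 1850 = 1391.2 mol/h
Reaction term: ξ·ΔH°_rxn = 1391.2 × -155 = -215640 kJ/h
Sensible, feed 195→25 °C: -63844 kJ/h
Outlet flows (mol/h): A 458.8, H₂ 458.8, B 1391.2
Sensible, products 25→206 °C: 56895 kJ/h
Q = ΔH = -222580 kJ/h = -61.829 kW
Heat removed = 61.829 kJ/s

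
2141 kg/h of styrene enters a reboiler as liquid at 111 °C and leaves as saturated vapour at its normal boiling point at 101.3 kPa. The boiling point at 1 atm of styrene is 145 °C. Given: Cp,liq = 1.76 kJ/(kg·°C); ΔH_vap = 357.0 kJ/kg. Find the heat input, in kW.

liquid 111→145 °C: 59.84 kJ/kg
vaporisation at 145 °C: 357 kJ/kg
Δh = 59.84 + 357 = 416.84 kJ/kg
Q = ṁ·Δh = 2141 kg/h × 416.84 kJ/kg = 892450 kJ/h
|Q| = 247.9 kW

Q = 248 kW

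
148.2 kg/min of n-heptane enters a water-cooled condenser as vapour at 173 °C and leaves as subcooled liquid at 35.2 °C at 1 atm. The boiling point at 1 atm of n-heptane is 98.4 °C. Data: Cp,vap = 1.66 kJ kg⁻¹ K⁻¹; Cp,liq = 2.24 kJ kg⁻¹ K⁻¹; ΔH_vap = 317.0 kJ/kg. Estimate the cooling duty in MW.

Q_c = 1.44 MW

vapour 173→98.4 °C: -123.84 kJ/kg
condensation at 98.4 °C: -317 kJ/kg
liquid 98.4→35.2 °C: -141.57 kJ/kg
Δh = -123.84 + -317 + -141.57 = -582.4 kJ/kg
Q = ṁ·Δh = 148.2 kg/min × -582.4 kJ/kg = -86312 kJ/min
|Q| = 1438.5 kW = 1.4385 MW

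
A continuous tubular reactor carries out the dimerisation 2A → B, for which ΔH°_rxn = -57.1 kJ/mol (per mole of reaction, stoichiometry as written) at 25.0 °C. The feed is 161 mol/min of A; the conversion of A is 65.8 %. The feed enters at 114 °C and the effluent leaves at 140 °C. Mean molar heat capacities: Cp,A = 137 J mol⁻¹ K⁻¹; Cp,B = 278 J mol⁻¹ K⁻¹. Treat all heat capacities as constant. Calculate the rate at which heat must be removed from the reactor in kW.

Extent of reaction ξ = 0.658 × 161 / 2 = 52.969 mol/min
Reaction term: ξ·ΔH°_rxn = 52.969 × -57.1 = -3024.5 kJ/min
Sensible, feed 114→25 °C: -1963.1 kJ/min
Outlet flows (mol/min): A 55.062, B 52.969
Sensible, products 25→140 °C: 2560.9 kJ/min
Q = ΔH = -2426.7 kJ/min = -40.445 kW
Heat removed = 40.445 kW

Q_out = 40.4 kW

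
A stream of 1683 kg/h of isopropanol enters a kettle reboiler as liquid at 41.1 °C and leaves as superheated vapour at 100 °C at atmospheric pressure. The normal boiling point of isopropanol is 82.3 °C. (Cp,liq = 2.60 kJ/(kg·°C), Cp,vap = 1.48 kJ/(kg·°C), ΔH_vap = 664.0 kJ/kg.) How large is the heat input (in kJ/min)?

Q = 22400 kJ/min

liquid 41.1→82.3 °C: 107.12 kJ/kg
vaporisation at 82.3 °C: 664 kJ/kg
vapour 82.3→100 °C: 26.196 kJ/kg
Δh = 107.12 + 664 + 26.196 = 797.32 kJ/kg
Q = ṁ·Δh = 1683 kg/h × 797.32 kJ/kg = 1.3419e+06 kJ/h
|Q| = 372.75 kW = 22365 kJ/min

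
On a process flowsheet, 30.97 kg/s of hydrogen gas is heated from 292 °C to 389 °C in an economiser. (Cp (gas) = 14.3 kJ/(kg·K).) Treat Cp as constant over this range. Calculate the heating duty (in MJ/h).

Q = 155000 MJ/h

Q = ṁ·Cp·ΔT = 30.97 × 14.3 × (389 − 292) = 42958 kJ/s
Heating duty = 154650 MJ/h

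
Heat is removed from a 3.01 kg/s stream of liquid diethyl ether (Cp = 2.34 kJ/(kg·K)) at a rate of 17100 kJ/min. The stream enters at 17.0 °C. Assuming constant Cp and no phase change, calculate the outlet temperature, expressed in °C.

Q = 17100 kJ/min = 285 kJ/s
ΔT = Q/(ṁ·Cp) = 285/(3.01×2.34) = 40.463 K
T_out = 17.0 − 40.463 = -23.463 °C

T_out = -23.5 °C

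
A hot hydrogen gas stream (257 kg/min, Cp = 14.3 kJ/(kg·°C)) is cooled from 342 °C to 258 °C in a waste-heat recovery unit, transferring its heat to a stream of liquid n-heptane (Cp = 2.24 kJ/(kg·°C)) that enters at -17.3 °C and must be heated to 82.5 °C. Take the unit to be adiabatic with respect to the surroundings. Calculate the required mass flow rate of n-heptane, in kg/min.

Heat released by hot stream: Q = 257 × 14.3 × (342 − 258) = 308710 kJ/min
Energy balance on cold side (adiabatic exchanger): Q = ṁ_c·Cp_c·(T_c,out − T_c,in)
ṁ_c = 308710 / [2.24 × (82.5 − -17.3)] = 1380.9 kg/min

ṁ_c = 1380 kg/min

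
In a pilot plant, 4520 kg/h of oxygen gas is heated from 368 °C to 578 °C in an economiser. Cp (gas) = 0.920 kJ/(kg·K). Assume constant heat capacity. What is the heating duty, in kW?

Q = 243 kW

Q = ṁ·Cp·ΔT = 4520 × 0.920 × (578 − 368) = 873260 kJ/h
Converting: 873260 / 3600 s = 242.57 kW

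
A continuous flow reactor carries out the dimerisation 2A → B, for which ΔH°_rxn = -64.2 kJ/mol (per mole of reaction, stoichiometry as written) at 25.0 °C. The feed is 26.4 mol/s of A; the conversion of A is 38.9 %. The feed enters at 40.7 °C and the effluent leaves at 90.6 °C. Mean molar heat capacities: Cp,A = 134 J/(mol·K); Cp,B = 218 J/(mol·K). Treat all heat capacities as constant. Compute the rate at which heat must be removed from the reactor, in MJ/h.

Extent of reaction ξ = 0.389 × 26.4 / 2 = 5.1348 mol/s
Reaction term: ξ·ΔH°_rxn = 5.1348 × -64.2 = -329.65 kJ/s
Sensible, feed 40.7→25 °C: -55.54 kJ/s
Outlet flows (mol/s): A 16.13, B 5.1348
Sensible, products 25→90.6 °C: 215.22 kJ/s
Q = ΔH = -169.97 kJ/s = -169.97 kW
Heat removed = 611.89 MJ/h

Q_out = 612 MJ/h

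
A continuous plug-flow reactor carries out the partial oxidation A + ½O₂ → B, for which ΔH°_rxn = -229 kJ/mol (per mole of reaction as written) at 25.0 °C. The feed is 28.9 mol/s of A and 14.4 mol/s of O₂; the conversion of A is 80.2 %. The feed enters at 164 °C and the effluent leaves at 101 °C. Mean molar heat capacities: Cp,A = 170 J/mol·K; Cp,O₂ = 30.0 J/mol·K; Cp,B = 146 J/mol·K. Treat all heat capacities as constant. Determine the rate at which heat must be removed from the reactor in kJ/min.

Q_out = 343000 kJ/min

Extent of reaction ξ = 0.802 × 28.9 = 23.178 mol/s
Reaction term: ξ·ΔH°_rxn = 23.178 × -229 = -5307.7 kJ/s
Sensible, feed 164→25 °C: -742.96 kJ/s
Outlet flows (mol/s): A 5.7222, O₂ 2.8111, B 23.178
Sensible, products 25→101 °C: 337.52 kJ/s
Q = ΔH = -5713.2 kJ/s = -5713.2 kW
Heat removed = 342790 kJ/min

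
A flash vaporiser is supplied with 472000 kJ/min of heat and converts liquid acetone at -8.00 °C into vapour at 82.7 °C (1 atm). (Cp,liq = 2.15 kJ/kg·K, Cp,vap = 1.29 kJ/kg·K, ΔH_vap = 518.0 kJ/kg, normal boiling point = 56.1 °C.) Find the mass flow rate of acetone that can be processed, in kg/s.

ṁ = 11.4 kg/s

Δh = 2.15×(56.1−-8.00) + 518.0 + 1.29×(82.7−56.1) = 690.13 kJ/kg
Q = 472000 kJ/min = 7866.7 kJ/s = 7866.7 kJ/s
ṁ = Q/Δh = 7866.7 / 690.13 = 11.399 kg/s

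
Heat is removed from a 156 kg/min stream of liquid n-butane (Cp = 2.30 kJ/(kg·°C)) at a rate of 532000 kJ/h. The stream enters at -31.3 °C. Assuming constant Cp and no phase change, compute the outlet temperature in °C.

Q = 532000 kJ/h = 8866.7 kJ/min
ΔT = Q/(ṁ·Cp) = 8866.7/(156×2.30) = 24.712 K
T_out = -31.3 − 24.712 = -56.012 °C

T_out = -56.0 °C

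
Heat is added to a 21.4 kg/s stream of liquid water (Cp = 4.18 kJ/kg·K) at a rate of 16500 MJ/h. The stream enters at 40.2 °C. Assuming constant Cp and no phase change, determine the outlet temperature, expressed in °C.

Q = 16500 MJ/h = 4583.3 kJ/s
ΔT = Q/(ṁ·Cp) = 4583.3/(21.4×4.18) = 51.238 K
T_out = 40.2 + 51.238 = 91.438 °C

T_out = 91.4 °C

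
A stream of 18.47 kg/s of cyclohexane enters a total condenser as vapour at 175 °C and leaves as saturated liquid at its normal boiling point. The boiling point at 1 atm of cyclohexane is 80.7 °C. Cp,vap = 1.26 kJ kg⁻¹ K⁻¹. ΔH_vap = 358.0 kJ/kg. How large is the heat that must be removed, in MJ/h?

Q_c = 31700 MJ/h

vapour 175→80.7 °C: -118.82 kJ/kg
condensation at 80.7 °C: -358 kJ/kg
Δh = -118.82 + -358 = -476.82 kJ/kg
Q = ṁ·Δh = 18.47 kg/s × -476.82 kJ/kg = -8806.8 kJ/s
|Q| = 8806.8 kW = 31705 MJ/h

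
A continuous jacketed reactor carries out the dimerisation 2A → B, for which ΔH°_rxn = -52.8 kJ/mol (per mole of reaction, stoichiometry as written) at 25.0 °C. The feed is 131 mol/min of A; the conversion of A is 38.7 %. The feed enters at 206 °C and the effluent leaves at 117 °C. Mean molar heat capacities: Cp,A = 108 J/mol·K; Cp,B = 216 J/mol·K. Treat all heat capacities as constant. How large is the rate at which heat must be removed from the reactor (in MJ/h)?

Extent of reaction ξ = 0.387 × 131 / 2 = 25.349 mol/min
Reaction term: ξ·ΔH°_rxn = 25.349 × -52.8 = -1338.4 kJ/min
Sensible, feed 206→25 °C: -2560.8 kJ/min
Outlet flows (mol/min): A 80.303, B 25.349
Sensible, products 25→117 °C: 1301.6 kJ/min
Q = ΔH = -2597.6 kJ/min = -43.293 kW
Heat removed = 155.85 MJ/h

Q_out = 156 MJ/h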